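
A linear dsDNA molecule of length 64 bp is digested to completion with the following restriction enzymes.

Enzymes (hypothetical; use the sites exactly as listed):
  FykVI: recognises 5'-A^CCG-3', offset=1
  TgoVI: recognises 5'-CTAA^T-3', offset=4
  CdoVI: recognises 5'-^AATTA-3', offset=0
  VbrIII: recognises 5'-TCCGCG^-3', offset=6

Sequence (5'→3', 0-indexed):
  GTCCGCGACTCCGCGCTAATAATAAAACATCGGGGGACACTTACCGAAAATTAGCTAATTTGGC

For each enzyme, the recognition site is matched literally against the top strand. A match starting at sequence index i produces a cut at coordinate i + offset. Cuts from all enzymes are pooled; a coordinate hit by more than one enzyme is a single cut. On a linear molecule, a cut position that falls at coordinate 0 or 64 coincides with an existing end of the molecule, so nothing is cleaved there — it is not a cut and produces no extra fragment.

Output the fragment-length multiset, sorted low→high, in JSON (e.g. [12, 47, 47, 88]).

Scan for sites:
  FykVI ACCG/1: at [42] ⇒ [43]
  TgoVI CTAAT/4: at [15, 54] ⇒ [19, 58]
  CdoVI AATTA/0: at [48] ⇒ [48]
  VbrIII TCCGCG/6: at [1, 9] ⇒ [7, 15]

All cut coordinates (distinct, sorted): [7, 15, 19, 43, 48, 58]

Fragments:
  [0,7): 7 bp
  [7,15): 8 bp
  [15,19): 4 bp
  [19,43): 24 bp
  [43,48): 5 bp
  [48,58): 10 bp
  [58,64): 6 bp

[4,5,6,7,8,10,24]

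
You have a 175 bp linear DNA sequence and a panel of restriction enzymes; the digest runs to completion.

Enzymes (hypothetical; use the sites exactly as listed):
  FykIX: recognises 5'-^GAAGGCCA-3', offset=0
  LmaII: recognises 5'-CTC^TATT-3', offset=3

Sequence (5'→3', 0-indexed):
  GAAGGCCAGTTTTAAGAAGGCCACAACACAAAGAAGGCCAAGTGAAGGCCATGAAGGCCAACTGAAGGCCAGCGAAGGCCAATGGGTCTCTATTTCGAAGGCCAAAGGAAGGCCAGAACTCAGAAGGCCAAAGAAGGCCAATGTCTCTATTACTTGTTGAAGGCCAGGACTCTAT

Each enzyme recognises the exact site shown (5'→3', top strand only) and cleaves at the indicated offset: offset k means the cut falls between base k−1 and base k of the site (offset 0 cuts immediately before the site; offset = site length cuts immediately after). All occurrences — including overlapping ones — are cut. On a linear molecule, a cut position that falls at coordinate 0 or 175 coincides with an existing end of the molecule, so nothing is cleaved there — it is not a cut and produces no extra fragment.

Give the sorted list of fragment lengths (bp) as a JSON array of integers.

[6,9,10,10,11,11,11,11,15,15,15,17,17,17]

Site scan:
  FykIX GAAGGCCA/0: at [0, 15, 32, 43, 52, 63, 73, 96, 107, 122, 132, 158] ⇒ [15, 32, 43, 52, 63, 73, 96, 107, 122, 132, 158] (position 0 is a terminus of the linear molecule — no cut)
  LmaII CTCTATT/3: at [87, 144] ⇒ [90, 147]

All cut coordinates (distinct, sorted): [15, 32, 43, 52, 63, 73, 90, 96, 107, 122, 132, 147, 158]

Fragments:
  [0,15): 15 bp
  [15,32): 17 bp
  [32,43): 11 bp
  [43,52): 9 bp
  [52,63): 11 bp
  [63,73): 10 bp
  [73,90): 17 bp
  [90,96): 6 bp
  [96,107): 11 bp
  [107,122): 15 bp
  [122,132): 10 bp
  [132,147): 15 bp
  [147,158): 11 bp
  [158,175): 17 bp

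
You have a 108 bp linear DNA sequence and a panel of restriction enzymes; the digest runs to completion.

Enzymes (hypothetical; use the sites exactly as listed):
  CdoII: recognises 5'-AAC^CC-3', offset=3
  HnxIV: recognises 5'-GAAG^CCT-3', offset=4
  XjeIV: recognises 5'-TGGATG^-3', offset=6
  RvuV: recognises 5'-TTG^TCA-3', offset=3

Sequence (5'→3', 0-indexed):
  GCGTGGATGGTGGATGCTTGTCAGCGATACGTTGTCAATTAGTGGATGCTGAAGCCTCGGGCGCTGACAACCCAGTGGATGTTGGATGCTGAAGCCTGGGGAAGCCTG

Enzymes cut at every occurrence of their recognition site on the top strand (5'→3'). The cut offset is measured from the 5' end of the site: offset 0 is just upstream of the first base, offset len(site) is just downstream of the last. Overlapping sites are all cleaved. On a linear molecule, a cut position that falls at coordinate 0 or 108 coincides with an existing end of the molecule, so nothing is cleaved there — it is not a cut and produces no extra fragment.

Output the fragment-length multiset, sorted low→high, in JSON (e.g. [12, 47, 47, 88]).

[4,4,6,6,7,7,9,10,10,14,14,17]

Per-enzyme occurrences:
  CdoII (AACCC, off=3): starts [68] → cuts [71]
  HnxIV (GAAGCCT, off=4): starts [50, 90, 100] → cuts [54, 94, 104]
  XjeIV (TGGATG, off=6): starts [3, 10, 42, 75, 82] → cuts [9, 16, 48, 81, 88]
  RvuV (TTGTCA, off=3): starts [17, 31] → cuts [20, 34]

All cut coordinates (distinct, sorted): [9, 16, 20, 34, 48, 54, 71, 81, 88, 94, 104]

Fragment lengths:
  [0,9): 9 bp
  [9,16): 7 bp
  [16,20): 4 bp
  [20,34): 14 bp
  [34,48): 14 bp
  [48,54): 6 bp
  [54,71): 17 bp
  [71,81): 10 bp
  [81,88): 7 bp
  [88,94): 6 bp
  [94,104): 10 bp
  [104,108): 4 bp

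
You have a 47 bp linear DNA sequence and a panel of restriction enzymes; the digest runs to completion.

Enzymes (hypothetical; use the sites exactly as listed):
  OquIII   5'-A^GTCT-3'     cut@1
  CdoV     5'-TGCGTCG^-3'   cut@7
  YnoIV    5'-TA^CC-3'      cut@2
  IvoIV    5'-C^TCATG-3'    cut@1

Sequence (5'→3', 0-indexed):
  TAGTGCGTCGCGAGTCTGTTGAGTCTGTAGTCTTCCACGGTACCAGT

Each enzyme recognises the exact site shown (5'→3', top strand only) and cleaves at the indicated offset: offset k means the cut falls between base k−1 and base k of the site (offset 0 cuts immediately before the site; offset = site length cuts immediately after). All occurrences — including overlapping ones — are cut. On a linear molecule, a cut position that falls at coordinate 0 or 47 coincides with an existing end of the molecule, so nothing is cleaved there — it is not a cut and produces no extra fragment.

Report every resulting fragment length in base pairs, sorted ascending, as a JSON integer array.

Scan for sites:
  OquIII (AGTCT, off=1): starts [12, 21, 28] → cuts [13, 22, 29]
  CdoV (TGCGTCG, off=7): starts [3] → cuts [10]
  YnoIV (TACC, off=2): starts [40] → cuts [42]
  IvoIV (CTCATG, off=1): no sites

Pooled cuts: [10, 13, 22, 29, 42]

Fragment lengths:
  [0,10): 10 bp
  [10,13): 3 bp
  [13,22): 9 bp
  [22,29): 7 bp
  [29,42): 13 bp
  [42,47): 5 bp

[3,5,7,9,10,13]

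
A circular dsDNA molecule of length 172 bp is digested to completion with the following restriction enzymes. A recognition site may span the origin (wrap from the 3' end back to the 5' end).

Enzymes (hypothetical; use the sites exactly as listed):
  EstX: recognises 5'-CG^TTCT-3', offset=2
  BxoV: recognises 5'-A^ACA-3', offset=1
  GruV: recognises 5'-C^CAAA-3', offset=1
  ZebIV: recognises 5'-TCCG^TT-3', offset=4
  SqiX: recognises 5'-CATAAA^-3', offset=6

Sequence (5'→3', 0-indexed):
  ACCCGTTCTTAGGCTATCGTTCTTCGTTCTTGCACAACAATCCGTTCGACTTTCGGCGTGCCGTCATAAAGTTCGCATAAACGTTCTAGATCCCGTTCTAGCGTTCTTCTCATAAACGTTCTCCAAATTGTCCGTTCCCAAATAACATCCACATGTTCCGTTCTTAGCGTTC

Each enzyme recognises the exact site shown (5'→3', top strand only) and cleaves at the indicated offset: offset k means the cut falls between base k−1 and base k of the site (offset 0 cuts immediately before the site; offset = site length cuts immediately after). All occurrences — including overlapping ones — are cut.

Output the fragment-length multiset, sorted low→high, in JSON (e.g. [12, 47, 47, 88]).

[2,2,4,5,6,7,8,8,10,11,11,12,13,14,16,17,26]

Per-enzyme occurrences:
  EstX (CGTTCT, off=2): starts [3, 17, 24, 81, 93, 101, 116, 158] → cuts [5, 19, 26, 83, 95, 103, 118, 160]
  BxoV (AACA, off=1): starts [35, 143] → cuts [36, 144]
  GruV (CCAAA, off=1): starts [122, 137] → cuts [123, 138]
  ZebIV (TCCGTT, off=4): starts [40, 130, 156] → cuts [44, 134, 160]
  SqiX (CATAAA, off=6): starts [64, 75, 110] → cuts [70, 81, 116]

All cut coordinates (distinct, sorted): [5, 19, 26, 36, 44, 70, 81, 83, 95, 103, 116, 118, 123, 134, 138, 144, 160]

Fragment lengths:
  5→19: 14 bp
  19→26: 7 bp
  26→36: 10 bp
  36→44: 8 bp
  44→70: 26 bp
  70→81: 11 bp
  81→83: 2 bp
  83→95: 12 bp
  95→103: 8 bp
  103→116: 13 bp
  116→118: 2 bp
  118→123: 5 bp
  123→134: 11 bp
  134→138: 4 bp
  138→144: 6 bp
  144→160: 16 bp
  160→5 (wrap): 172-160+5 = 17 bp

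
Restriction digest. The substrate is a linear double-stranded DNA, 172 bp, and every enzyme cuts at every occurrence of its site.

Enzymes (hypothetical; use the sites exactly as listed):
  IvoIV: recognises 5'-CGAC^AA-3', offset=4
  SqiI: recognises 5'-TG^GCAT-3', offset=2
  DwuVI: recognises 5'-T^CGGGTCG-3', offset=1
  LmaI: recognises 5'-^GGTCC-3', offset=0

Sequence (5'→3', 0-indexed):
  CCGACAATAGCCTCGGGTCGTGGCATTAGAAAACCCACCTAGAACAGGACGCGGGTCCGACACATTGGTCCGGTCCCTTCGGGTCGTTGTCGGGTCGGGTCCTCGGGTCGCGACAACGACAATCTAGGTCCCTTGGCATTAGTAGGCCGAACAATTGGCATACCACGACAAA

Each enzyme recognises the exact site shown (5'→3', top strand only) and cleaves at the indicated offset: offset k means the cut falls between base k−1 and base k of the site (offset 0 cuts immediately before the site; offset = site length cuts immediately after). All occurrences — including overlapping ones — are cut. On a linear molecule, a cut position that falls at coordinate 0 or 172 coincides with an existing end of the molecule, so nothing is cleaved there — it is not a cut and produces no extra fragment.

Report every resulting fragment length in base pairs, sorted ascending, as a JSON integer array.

[3,5,5,6,6,6,7,8,8,9,9,11,11,12,13,22,31]

Scan for sites:
  IvoIV (CGACAA, off=4): starts [1, 110, 116, 165] → cuts [5, 114, 120, 169]
  SqiI (TGGCAT, off=2): starts [20, 133, 155] → cuts [22, 135, 157]
  DwuVI (TCGGGTCG, off=1): starts [12, 78, 89, 102] → cuts [13, 79, 90, 103]
  LmaI (GGTCC, off=0): starts [53, 66, 71, 97, 126] → cuts [53, 66, 71, 97, 126]

Pooled cuts: [5, 13, 22, 53, 66, 71, 79, 90, 97, 103, 114, 120, 126, 135, 157, 169]

Fragment lengths:
  [0,5): 5 bp
  [5,13): 8 bp
  [13,22): 9 bp
  [22,53): 31 bp
  [53,66): 13 bp
  [66,71): 5 bp
  [71,79): 8 bp
  [79,90): 11 bp
  [90,97): 7 bp
  [97,103): 6 bp
  [103,114): 11 bp
  [114,120): 6 bp
  [120,126): 6 bp
  [126,135): 9 bp
  [135,157): 22 bp
  [157,169): 12 bp
  [169,172): 3 bp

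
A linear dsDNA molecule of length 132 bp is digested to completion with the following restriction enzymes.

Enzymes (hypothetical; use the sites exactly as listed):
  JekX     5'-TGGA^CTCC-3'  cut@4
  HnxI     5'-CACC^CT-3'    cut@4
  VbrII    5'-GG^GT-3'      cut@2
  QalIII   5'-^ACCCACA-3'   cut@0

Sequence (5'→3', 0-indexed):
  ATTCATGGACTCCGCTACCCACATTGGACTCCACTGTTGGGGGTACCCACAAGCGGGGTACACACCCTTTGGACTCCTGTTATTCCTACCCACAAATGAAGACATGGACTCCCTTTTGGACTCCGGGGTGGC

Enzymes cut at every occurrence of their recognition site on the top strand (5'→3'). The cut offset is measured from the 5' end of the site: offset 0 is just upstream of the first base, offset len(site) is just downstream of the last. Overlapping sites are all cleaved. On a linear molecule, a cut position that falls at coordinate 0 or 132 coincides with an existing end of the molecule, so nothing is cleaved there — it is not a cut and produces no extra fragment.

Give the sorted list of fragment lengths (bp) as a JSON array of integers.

[2,5,7,7,7,9,9,12,12,13,14,14,21]

Site scan:
  JekX (TGGACTCC, off=4): starts [5, 24, 69, 104, 116] → cuts [9, 28, 73, 108, 120]
  HnxI (CACCCT, off=4): starts [62] → cuts [66]
  VbrII (GGGT, off=2): starts [40, 55, 125] → cuts [42, 57, 127]
  QalIII (ACCCACA, off=0): starts [16, 44, 87] → cuts [16, 44, 87]

All cut coordinates (distinct, sorted): [9, 16, 28, 42, 44, 57, 66, 73, 87, 108, 120, 127]

Fragment lengths:
  [0,9): 9 bp
  [9,16): 7 bp
  [16,28): 12 bp
  [28,42): 14 bp
  [42,44): 2 bp
  [44,57): 13 bp
  [57,66): 9 bp
  [66,73): 7 bp
  [73,87): 14 bp
  [87,108): 21 bp
  [108,120): 12 bp
  [120,127): 7 bp
  [127,132): 5 bp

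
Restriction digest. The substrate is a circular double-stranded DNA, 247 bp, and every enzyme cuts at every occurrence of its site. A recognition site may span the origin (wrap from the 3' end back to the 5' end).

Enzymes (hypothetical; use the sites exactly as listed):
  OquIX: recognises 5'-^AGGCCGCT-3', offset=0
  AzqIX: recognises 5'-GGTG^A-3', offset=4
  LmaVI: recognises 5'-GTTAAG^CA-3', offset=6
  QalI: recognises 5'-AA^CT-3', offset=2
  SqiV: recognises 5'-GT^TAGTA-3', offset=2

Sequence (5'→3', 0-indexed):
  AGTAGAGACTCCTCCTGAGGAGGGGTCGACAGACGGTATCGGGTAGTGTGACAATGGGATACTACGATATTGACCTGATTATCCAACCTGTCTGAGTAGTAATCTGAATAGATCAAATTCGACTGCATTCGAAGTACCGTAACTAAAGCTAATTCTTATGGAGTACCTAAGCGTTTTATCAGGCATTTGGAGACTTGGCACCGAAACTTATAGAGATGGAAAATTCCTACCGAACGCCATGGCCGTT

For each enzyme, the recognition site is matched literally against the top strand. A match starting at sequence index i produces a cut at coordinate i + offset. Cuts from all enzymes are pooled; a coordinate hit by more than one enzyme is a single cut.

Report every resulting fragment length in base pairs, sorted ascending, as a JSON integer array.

[40,64,143]

Per-enzyme occurrences:
  OquIX (AGGCCGCT, off=0): no sites
  AzqIX (GGTGA, off=4): no sites
  LmaVI (GTTAAGCA, off=6): no sites
  QalI (AACT, off=2): starts [140, 204] → cuts [142, 206]
  SqiV (GTTAGTA, off=2): starts [244] → cuts [246]

All cut coordinates (distinct, sorted): [142, 206, 246]

Fragment lengths:
  142→206: 64 bp
  206→246: 40 bp
  246→142 (wrap): 247-246+142 = 143 bp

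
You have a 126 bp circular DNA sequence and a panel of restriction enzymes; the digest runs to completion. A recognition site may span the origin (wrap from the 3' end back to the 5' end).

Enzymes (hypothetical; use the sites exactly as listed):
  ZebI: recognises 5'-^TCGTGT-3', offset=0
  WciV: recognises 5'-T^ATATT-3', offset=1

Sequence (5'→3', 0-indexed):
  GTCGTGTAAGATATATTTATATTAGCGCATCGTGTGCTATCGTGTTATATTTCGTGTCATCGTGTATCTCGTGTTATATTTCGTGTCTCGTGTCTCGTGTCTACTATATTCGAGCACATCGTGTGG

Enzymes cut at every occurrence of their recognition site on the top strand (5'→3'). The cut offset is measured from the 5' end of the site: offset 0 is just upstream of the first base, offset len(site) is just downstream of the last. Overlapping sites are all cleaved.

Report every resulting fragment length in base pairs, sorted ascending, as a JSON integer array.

[5,5,6,7,7,7,7,8,9,9,10,11,11,11,13]

Per-enzyme occurrences:
  ZebI (TCGTGT, off=0): starts [1, 29, 39, 51, 59, 68, 80, 87, 94, 118] → cuts [1, 29, 39, 51, 59, 68, 80, 87, 94, 118]
  WciV (TATATT, off=1): starts [11, 17, 45, 74, 104] → cuts [12, 18, 46, 75, 105]

All cut coordinates (distinct, sorted): [1, 12, 18, 29, 39, 46, 51, 59, 68, 75, 80, 87, 94, 105, 118]

Fragment lengths:
  1→12: 11 bp
  12→18: 6 bp
  18→29: 11 bp
  29→39: 10 bp
  39→46: 7 bp
  46→51: 5 bp
  51→59: 8 bp
  59→68: 9 bp
  68→75: 7 bp
  75→80: 5 bp
  80→87: 7 bp
  87→94: 7 bp
  94→105: 11 bp
  105→118: 13 bp
  118→1 (wrap): 126-118+1 = 9 bp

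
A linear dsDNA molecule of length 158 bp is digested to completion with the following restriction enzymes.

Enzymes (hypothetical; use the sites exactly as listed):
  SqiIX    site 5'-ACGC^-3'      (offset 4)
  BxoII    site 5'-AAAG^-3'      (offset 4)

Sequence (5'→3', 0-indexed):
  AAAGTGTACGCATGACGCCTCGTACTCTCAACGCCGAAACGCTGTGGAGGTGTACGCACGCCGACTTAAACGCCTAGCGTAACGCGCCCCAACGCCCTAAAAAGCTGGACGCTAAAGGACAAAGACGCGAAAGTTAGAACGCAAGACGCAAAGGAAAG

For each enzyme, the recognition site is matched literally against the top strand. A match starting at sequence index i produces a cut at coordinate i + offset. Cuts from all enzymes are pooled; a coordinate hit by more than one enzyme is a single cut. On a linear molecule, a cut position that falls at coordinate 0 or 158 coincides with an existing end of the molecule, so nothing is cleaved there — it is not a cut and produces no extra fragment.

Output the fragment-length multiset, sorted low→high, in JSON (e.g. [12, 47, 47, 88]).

Per-enzyme occurrences:
  SqiIX ACGC/4: at [7, 14, 30, 38, 53, 57, 69, 81, 91, 108, 124, 138, 145] ⇒ [11, 18, 34, 42, 57, 61, 73, 85, 95, 112, 128, 142, 149]
  BxoII AAAG/4: at [0, 100, 113, 120, 129, 149, 154] ⇒ [4, 104, 117, 124, 133, 153] (position 158 is a terminus of the linear molecule — no cut)

Pooled cuts: [4, 11, 18, 34, 42, 57, 61, 73, 85, 95, 104, 112, 117, 124, 128, 133, 142, 149, 153]

Fragment lengths:
  [0,4): 4 bp
  [4,11): 7 bp
  [11,18): 7 bp
  [18,34): 16 bp
  [34,42): 8 bp
  [42,57): 15 bp
  [57,61): 4 bp
  [61,73): 12 bp
  [73,85): 12 bp
  [85,95): 10 bp
  [95,104): 9 bp
  [104,112): 8 bp
  [112,117): 5 bp
  [117,124): 7 bp
  [124,128): 4 bp
  [128,133): 5 bp
  [133,142): 9 bp
  [142,149): 7 bp
  [149,153): 4 bp
  [153,158): 5 bp

[4,4,4,4,5,5,5,7,7,7,7,8,8,9,9,10,12,12,15,16]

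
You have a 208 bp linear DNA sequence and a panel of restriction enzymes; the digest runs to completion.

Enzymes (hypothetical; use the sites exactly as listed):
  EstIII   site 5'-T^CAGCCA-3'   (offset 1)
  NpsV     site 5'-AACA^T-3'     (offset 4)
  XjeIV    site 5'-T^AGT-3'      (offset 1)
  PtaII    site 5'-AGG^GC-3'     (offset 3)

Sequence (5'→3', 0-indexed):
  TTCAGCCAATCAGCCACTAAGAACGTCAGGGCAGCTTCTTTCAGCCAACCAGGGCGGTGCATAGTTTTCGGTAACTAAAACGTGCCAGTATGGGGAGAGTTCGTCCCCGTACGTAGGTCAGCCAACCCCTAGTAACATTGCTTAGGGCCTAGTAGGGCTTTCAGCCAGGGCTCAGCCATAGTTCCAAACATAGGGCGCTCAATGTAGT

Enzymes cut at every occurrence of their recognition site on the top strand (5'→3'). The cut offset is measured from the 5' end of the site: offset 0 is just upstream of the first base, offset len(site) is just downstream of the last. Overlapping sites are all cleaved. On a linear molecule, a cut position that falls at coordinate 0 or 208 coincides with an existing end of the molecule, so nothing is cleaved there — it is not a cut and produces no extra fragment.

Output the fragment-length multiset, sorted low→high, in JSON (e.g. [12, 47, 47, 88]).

[2,3,3,4,4,5,6,7,7,8,8,9,9,11,11,11,12,12,20,56]

Per-enzyme occurrences:
  EstIII (TCAGCCA, off=1): starts [1, 9, 40, 117, 160, 171] → cuts [2, 10, 41, 118, 161, 172]
  NpsV (AACAT, off=4): starts [133, 186] → cuts [137, 190]
  XjeIV (TAGT, off=1): starts [61, 129, 149, 178, 204] → cuts [62, 130, 150, 179, 205]
  PtaII (AGGGC, off=3): starts [27, 50, 143, 153, 166, 191] → cuts [30, 53, 146, 156, 169, 194]

Pooled cuts: [2, 10, 30, 41, 53, 62, 118, 130, 137, 146, 150, 156, 161, 169, 172, 179, 190, 194, 205]

Fragment lengths:
  [0,2): 2 bp
  [2,10): 8 bp
  [10,30): 20 bp
  [30,41): 11 bp
  [41,53): 12 bp
  [53,62): 9 bp
  [62,118): 56 bp
  [118,130): 12 bp
  [130,137): 7 bp
  [137,146): 9 bp
  [146,150): 4 bp
  [150,156): 6 bp
  [156,161): 5 bp
  [161,169): 8 bp
  [169,172): 3 bp
  [172,179): 7 bp
  [179,190): 11 bp
  [190,194): 4 bp
  [194,205): 11 bp
  [205,208): 3 bp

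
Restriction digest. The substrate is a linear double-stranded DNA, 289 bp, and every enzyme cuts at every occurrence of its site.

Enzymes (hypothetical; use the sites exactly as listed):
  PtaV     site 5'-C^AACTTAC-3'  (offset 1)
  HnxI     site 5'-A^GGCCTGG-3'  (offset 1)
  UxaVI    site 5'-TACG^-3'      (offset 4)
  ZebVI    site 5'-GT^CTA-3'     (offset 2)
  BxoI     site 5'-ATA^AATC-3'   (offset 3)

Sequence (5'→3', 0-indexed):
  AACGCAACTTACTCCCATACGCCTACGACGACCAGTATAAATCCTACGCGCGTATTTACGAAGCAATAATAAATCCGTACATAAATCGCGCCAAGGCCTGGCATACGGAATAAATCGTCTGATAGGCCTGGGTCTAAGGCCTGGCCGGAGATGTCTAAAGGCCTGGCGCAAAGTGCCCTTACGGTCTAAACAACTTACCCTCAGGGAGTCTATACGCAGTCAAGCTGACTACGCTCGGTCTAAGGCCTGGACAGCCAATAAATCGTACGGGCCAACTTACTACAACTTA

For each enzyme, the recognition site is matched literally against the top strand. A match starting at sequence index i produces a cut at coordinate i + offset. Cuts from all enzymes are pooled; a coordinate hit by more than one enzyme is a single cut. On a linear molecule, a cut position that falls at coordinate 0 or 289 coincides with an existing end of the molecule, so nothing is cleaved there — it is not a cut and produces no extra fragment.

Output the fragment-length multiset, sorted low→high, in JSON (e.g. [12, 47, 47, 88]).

[2,4,4,4,5,5,5,6,6,6,7,9,9,9,11,11,12,12,12,12,13,16,16,17,17,17,18,24]

Site scan:
  PtaV CAACTTAC/1: at [4, 190, 272] ⇒ [5, 191, 273]
  HnxI AGGCCTGG/1: at [93, 123, 136, 158, 242] ⇒ [94, 124, 137, 159, 243]
  UxaVI TACG/4: at [17, 23, 44, 56, 103, 179, 212, 229, 265] ⇒ [21, 27, 48, 60, 107, 183, 216, 233, 269]
  ZebVI GTCTA/2: at [131, 152, 183, 207, 237] ⇒ [133, 154, 185, 209, 239]
  BxoI ATAAATC/3: at [36, 68, 80, 109, 257] ⇒ [39, 71, 83, 112, 260]

All cut coordinates (distinct, sorted): [5, 21, 27, 39, 48, 60, 71, 83, 94, 107, 112, 124, 133, 137, 154, 159, 183, 185, 191, 209, 216, 233, 239, 243, 260, 269, 273]

Fragment lengths:
  [0,5): 5 bp
  [5,21): 16 bp
  [21,27): 6 bp
  [27,39): 12 bp
  [39,48): 9 bp
  [48,60): 12 bp
  [60,71): 11 bp
  [71,83): 12 bp
  [83,94): 11 bp
  [94,107): 13 bp
  [107,112): 5 bp
  [112,124): 12 bp
  [124,133): 9 bp
  [133,137): 4 bp
  [137,154): 17 bp
  [154,159): 5 bp
  [159,183): 24 bp
  [183,185): 2 bp
  [185,191): 6 bp
  [191,209): 18 bp
  [209,216): 7 bp
  [216,233): 17 bp
  [233,239): 6 bp
  [239,243): 4 bp
  [243,260): 17 bp
  [260,269): 9 bp
  [269,273): 4 bp
  [273,289): 16 bp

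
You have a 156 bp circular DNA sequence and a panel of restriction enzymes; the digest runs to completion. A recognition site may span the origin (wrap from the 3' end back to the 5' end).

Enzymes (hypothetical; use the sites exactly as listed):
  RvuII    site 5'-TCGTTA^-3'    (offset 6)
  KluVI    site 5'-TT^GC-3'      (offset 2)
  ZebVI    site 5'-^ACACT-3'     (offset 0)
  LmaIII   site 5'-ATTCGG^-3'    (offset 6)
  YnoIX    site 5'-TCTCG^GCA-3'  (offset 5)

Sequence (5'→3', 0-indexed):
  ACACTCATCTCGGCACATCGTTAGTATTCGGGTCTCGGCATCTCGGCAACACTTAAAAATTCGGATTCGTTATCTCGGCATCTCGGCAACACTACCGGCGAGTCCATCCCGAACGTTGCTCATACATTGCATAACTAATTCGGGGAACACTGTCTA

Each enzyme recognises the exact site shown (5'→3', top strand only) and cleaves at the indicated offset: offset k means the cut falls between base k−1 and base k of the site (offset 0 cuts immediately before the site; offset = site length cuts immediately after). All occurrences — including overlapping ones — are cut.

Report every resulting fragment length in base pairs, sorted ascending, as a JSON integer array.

[3,3,3,5,6,8,8,8,8,10,11,11,12,15,16,29]

Per-enzyme occurrences:
  RvuII (TCGTTA, off=6): starts [17, 66] → cuts [23, 72]
  KluVI (TTGC, off=2): starts [115, 126] → cuts [117, 128]
  ZebVI (ACACT, off=0): starts [0, 48, 88, 146] → cuts [0, 48, 88, 146]
  LmaIII (ATTCGG, off=6): starts [25, 58, 137] → cuts [31, 64, 143]
  YnoIX (TCTCGGCA, off=5): starts [7, 32, 40, 72, 80] → cuts [12, 37, 45, 77, 85]

All cut coordinates (distinct, sorted): [0, 12, 23, 31, 37, 45, 48, 64, 72, 77, 85, 88, 117, 128, 143, 146]

Fragments:
  0→12: 12 bp
  12→23: 11 bp
  23→31: 8 bp
  31→37: 6 bp
  37→45: 8 bp
  45→48: 3 bp
  48→64: 16 bp
  64→72: 8 bp
  72→77: 5 bp
  77→85: 8 bp
  85→88: 3 bp
  88→117: 29 bp
  117→128: 11 bp
  128→143: 15 bp
  143→146: 3 bp
  146→0 (wrap): 156-146+0 = 10 bp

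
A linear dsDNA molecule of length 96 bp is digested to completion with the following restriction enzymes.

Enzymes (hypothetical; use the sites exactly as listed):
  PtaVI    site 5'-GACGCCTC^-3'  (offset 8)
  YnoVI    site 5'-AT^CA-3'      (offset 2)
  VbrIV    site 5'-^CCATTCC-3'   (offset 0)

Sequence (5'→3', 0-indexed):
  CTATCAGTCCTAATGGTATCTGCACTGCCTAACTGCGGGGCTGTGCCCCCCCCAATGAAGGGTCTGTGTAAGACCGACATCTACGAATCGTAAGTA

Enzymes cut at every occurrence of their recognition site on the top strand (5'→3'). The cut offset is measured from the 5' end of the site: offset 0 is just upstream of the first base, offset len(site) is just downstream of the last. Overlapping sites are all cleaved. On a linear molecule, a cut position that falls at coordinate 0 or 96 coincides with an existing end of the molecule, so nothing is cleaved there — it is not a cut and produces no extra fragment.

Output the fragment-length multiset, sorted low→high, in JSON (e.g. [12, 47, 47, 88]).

Per-enzyme occurrences:
  PtaVI (GACGCCTC, off=8): no sites
  YnoVI ATCA/2: at [2] ⇒ [4]
  VbrIV (CCATTCC, off=0): no sites

All cut coordinates (distinct, sorted): [4]

Fragment lengths:
  [0,4): 4 bp
  [4,96): 92 bp

[4,92]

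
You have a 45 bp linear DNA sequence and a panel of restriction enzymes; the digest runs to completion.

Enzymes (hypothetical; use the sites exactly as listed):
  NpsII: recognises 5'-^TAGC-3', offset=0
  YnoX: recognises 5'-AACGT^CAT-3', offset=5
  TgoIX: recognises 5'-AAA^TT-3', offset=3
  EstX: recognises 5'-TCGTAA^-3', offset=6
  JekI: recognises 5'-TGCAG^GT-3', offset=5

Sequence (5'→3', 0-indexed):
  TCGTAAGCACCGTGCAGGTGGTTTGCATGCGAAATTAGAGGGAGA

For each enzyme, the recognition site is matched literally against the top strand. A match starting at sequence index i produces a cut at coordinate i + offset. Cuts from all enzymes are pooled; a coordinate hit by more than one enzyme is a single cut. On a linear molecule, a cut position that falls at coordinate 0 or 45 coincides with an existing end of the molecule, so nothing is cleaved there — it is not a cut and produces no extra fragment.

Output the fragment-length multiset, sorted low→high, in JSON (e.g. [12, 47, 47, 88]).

Scan for sites:
  NpsII (TAGC, off=0): no sites
  YnoX (AACGTCAT, off=5): no sites
  TgoIX (AAATT, off=3): starts [31] → cuts [34]
  EstX (TCGTAA, off=6): starts [0] → cuts [6]
  JekI (TGCAGGT, off=5): starts [12] → cuts [17]

All cut coordinates (distinct, sorted): [6, 17, 34]

Fragments:
  [0,6): 6 bp
  [6,17): 11 bp
  [17,34): 17 bp
  [34,45): 11 bp

[6,11,11,17]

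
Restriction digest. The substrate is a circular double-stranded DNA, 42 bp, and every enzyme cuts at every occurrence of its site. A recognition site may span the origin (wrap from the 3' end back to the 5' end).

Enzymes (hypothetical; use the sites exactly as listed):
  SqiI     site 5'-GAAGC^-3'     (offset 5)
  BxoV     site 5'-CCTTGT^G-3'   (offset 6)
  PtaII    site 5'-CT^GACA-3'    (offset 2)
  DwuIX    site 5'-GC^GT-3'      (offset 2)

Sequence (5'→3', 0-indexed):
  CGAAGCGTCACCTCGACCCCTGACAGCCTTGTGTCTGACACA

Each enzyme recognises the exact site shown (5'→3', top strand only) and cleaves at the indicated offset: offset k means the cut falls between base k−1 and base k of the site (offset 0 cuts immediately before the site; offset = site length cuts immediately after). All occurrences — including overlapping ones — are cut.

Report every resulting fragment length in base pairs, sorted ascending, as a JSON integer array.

Per-enzyme occurrences:
  SqiI (GAAGC, off=5): starts [1] → cuts [6]
  BxoV (CCTTGTG, off=6): starts [26] → cuts [32]
  PtaII (CTGACA, off=2): starts [19, 34] → cuts [21, 36]
  DwuIX (GCGT, off=2): starts [4] → cuts [6]

All cut coordinates (distinct, sorted): [6, 21, 32, 36]

Fragment lengths:
  6→21: 15 bp
  21→32: 11 bp
  32→36: 4 bp
  36→6 (wrap): 42-36+6 = 12 bp

[4,11,12,15]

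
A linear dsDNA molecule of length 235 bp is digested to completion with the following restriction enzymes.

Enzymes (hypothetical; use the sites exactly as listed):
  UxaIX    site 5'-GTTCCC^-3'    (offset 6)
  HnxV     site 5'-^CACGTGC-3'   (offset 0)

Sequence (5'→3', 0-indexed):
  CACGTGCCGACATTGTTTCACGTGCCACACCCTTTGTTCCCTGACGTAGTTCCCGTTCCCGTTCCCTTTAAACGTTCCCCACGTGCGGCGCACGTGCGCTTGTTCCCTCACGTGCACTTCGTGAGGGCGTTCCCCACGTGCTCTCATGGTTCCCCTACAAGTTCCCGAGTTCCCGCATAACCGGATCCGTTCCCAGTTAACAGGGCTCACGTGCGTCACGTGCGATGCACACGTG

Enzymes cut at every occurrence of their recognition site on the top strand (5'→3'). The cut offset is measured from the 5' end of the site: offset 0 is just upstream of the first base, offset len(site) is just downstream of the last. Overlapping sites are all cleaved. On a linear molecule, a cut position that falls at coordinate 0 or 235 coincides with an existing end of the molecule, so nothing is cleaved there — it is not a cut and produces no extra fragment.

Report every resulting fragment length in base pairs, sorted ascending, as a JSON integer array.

Site scan:
  UxaIX (GTTCCC, off=6): starts [35, 48, 54, 60, 73, 101, 128, 148, 160, 168, 188] → cuts [41, 54, 60, 66, 79, 107, 134, 154, 166, 174, 194]
  HnxV (CACGTGC, off=0): starts [0, 18, 79, 90, 108, 134, 207, 216] → cuts [18, 79, 90, 108, 134, 207, 216] (position 0 is a terminus of the linear molecule — no cut)

Pooled cuts: [18, 41, 54, 60, 66, 79, 90, 107, 108, 134, 154, 166, 174, 194, 207, 216]

Fragment lengths:
  [0,18): 18 bp
  [18,41): 23 bp
  [41,54): 13 bp
  [54,60): 6 bp
  [60,66): 6 bp
  [66,79): 13 bp
  [79,90): 11 bp
  [90,107): 17 bp
  [107,108): 1 bp
  [108,134): 26 bp
  [134,154): 20 bp
  [154,166): 12 bp
  [166,174): 8 bp
  [174,194): 20 bp
  [194,207): 13 bp
  [207,216): 9 bp
  [216,235): 19 bp

[1,6,6,8,9,11,12,13,13,13,17,18,19,20,20,23,26]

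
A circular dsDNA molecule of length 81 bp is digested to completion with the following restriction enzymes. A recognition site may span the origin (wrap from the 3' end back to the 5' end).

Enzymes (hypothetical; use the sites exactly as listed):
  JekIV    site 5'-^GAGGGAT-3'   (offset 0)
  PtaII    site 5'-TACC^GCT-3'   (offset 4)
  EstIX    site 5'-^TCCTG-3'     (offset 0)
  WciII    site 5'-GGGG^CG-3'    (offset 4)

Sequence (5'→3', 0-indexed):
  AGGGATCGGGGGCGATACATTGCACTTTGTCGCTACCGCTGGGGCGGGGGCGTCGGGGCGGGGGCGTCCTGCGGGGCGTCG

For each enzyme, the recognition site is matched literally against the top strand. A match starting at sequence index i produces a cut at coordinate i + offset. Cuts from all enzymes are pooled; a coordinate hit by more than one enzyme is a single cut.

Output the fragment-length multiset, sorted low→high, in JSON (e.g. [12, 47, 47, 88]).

Site scan:
  JekIV (GAGGGAT, off=0): starts [80] → cuts [80]
  PtaII (TACCGCT, off=4): starts [33] → cuts [37]
  EstIX (TCCTG, off=0): starts [66] → cuts [66]
  WciII (GGGGCG, off=4): starts [8, 40, 46, 54, 60, 72] → cuts [12, 44, 50, 58, 64, 76]

Pooled cuts: [12, 37, 44, 50, 58, 64, 66, 76, 80]

Fragments:
  12→37: 25 bp
  37→44: 7 bp
  44→50: 6 bp
  50→58: 8 bp
  58→64: 6 bp
  64→66: 2 bp
  66→76: 10 bp
  76→80: 4 bp
  80→12 (wrap): 81-80+12 = 13 bp

[2,4,6,6,7,8,10,13,25]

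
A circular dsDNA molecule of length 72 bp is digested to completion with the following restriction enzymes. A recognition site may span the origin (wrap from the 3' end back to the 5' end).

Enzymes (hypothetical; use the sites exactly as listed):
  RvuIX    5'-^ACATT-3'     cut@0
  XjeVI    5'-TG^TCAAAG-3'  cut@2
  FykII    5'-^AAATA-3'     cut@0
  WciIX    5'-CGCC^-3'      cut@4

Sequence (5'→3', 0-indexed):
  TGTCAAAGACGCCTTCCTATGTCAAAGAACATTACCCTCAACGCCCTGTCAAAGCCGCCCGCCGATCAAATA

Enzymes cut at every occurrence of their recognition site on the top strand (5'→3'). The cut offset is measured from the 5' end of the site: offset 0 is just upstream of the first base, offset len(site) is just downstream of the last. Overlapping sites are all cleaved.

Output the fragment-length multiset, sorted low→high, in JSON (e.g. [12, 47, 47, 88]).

Scan for sites:
  RvuIX ACATT/0: at [28] ⇒ [28]
  XjeVI TGTCAAAG/2: at [0, 19, 46] ⇒ [2, 21, 48]
  FykII AAATA/0: at [67] ⇒ [67]
  WciIX CGCC/4: at [9, 41, 55, 59] ⇒ [13, 45, 59, 63]

All cut coordinates (distinct, sorted): [2, 13, 21, 28, 45, 48, 59, 63, 67]

Fragment lengths:
  2→13: 11 bp
  13→21: 8 bp
  21→28: 7 bp
  28→45: 17 bp
  45→48: 3 bp
  48→59: 11 bp
  59→63: 4 bp
  63→67: 4 bp
  67→2 (wrap): 72-67+2 = 7 bp

[3,4,4,7,7,8,11,11,17]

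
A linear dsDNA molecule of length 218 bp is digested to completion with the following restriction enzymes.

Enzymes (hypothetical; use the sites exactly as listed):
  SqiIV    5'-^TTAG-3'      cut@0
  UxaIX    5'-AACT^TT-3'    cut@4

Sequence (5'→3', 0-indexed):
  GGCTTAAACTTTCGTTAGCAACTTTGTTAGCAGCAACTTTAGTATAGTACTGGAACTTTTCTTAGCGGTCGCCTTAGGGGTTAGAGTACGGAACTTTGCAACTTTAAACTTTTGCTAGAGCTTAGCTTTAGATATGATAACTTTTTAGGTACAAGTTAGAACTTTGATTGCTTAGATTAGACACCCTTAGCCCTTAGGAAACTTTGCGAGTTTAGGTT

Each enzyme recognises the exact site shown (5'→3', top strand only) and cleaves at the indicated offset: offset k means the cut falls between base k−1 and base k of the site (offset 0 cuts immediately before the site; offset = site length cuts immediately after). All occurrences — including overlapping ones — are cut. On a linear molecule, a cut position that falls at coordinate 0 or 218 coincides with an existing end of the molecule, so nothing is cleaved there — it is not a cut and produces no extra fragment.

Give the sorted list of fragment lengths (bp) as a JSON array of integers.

[2,3,4,4,5,6,7,7,7,7,8,8,8,8,9,10,10,10,11,11,12,12,15,15,19]

Scan for sites:
  SqiIV (TTAG, off=0): starts [14, 26, 38, 61, 73, 80, 121, 127, 144, 155, 171, 176, 186, 193, 211] → cuts [14, 26, 38, 61, 73, 80, 121, 127, 144, 155, 171, 176, 186, 193, 211]
  UxaIX (AACTTT, off=4): starts [6, 19, 34, 53, 91, 99, 106, 138, 159, 199] → cuts [10, 23, 38, 57, 95, 103, 110, 142, 163, 203]

All cut coordinates (distinct, sorted): [10, 14, 23, 26, 38, 57, 61, 73, 80, 95, 103, 110, 121, 127, 142, 144, 155, 163, 171, 176, 186, 193, 203, 211]

Fragment lengths:
  [0,10): 10 bp
  [10,14): 4 bp
  [14,23): 9 bp
  [23,26): 3 bp
  [26,38): 12 bp
  [38,57): 19 bp
  [57,61): 4 bp
  [61,73): 12 bp
  [73,80): 7 bp
  [80,95): 15 bp
  [95,103): 8 bp
  [103,110): 7 bp
  [110,121): 11 bp
  [121,127): 6 bp
  [127,142): 15 bp
  [142,144): 2 bp
  [144,155): 11 bp
  [155,163): 8 bp
  [163,171): 8 bp
  [171,176): 5 bp
  [176,186): 10 bp
  [186,193): 7 bp
  [193,203): 10 bp
  [203,211): 8 bp
  [211,218): 7 bp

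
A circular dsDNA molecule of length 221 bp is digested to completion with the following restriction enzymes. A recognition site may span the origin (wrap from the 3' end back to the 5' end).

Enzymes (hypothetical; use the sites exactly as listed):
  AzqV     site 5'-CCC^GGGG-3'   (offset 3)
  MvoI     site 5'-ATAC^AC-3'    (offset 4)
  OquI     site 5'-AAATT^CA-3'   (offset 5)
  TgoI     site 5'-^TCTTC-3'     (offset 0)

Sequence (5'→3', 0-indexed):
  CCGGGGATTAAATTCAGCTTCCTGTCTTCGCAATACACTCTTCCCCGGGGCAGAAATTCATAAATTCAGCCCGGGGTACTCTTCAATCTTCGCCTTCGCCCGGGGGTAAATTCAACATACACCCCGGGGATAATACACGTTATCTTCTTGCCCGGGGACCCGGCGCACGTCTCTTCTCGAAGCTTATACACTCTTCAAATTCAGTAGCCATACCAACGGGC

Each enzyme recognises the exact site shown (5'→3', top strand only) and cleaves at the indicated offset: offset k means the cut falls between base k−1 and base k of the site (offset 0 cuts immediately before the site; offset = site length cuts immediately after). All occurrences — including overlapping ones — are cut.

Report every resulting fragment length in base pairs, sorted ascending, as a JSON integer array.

[2,2,5,6,6,7,7,8,8,8,10,10,11,11,11,12,12,12,15,18,18,22]

Scan for sites:
  AzqV CCCGGGG/3: at [43, 69, 98, 122, 150, 220] ⇒ [2, 46, 72, 101, 125, 153]
  MvoI ATACAC/4: at [32, 116, 132, 185] ⇒ [36, 120, 136, 189]
  OquI AAATTCA/5: at [9, 53, 61, 107, 196] ⇒ [14, 58, 66, 112, 201]
  TgoI TCTTC/0: at [24, 38, 79, 86, 142, 171, 191] ⇒ [24, 38, 79, 86, 142, 171, 191]

All cut coordinates (distinct, sorted): [2, 14, 24, 36, 38, 46, 58, 66, 72, 79, 86, 101, 112, 120, 125, 136, 142, 153, 171, 189, 191, 201]

Fragment lengths:
  2→14: 12 bp
  14→24: 10 bp
  24→36: 12 bp
  36→38: 2 bp
  38→46: 8 bp
  46→58: 12 bp
  58→66: 8 bp
  66→72: 6 bp
  72→79: 7 bp
  79→86: 7 bp
  86→101: 15 bp
  101→112: 11 bp
  112→120: 8 bp
  120→125: 5 bp
  125→136: 11 bp
  136→142: 6 bp
  142→153: 11 bp
  153→171: 18 bp
  171→189: 18 bp
  189→191: 2 bp
  191→201: 10 bp
  201→2 (wrap): 221-201+2 = 22 bp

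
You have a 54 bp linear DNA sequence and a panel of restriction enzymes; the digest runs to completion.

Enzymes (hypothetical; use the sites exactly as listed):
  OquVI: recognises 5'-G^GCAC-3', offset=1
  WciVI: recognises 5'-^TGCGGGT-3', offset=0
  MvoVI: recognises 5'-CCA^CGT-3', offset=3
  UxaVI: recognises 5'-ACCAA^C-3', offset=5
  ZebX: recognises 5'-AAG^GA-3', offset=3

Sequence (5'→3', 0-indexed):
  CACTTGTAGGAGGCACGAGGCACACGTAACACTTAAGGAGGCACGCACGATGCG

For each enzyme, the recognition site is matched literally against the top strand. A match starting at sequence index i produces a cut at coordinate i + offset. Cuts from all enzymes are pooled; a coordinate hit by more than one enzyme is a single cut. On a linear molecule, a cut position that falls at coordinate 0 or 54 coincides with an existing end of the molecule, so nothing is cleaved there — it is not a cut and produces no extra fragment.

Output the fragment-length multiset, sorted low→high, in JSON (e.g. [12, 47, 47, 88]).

[3,7,12,14,18]

Per-enzyme occurrences:
  OquVI (GGCAC, off=1): starts [11, 18, 39] → cuts [12, 19, 40]
  WciVI (TGCGGGT, off=0): no sites
  MvoVI (CCACGT, off=3): no sites
  UxaVI (ACCAAC, off=5): no sites
  ZebX (AAGGA, off=3): starts [34] → cuts [37]

All cut coordinates (distinct, sorted): [12, 19, 37, 40]

Fragments:
  [0,12): 12 bp
  [12,19): 7 bp
  [19,37): 18 bp
  [37,40): 3 bp
  [40,54): 14 bp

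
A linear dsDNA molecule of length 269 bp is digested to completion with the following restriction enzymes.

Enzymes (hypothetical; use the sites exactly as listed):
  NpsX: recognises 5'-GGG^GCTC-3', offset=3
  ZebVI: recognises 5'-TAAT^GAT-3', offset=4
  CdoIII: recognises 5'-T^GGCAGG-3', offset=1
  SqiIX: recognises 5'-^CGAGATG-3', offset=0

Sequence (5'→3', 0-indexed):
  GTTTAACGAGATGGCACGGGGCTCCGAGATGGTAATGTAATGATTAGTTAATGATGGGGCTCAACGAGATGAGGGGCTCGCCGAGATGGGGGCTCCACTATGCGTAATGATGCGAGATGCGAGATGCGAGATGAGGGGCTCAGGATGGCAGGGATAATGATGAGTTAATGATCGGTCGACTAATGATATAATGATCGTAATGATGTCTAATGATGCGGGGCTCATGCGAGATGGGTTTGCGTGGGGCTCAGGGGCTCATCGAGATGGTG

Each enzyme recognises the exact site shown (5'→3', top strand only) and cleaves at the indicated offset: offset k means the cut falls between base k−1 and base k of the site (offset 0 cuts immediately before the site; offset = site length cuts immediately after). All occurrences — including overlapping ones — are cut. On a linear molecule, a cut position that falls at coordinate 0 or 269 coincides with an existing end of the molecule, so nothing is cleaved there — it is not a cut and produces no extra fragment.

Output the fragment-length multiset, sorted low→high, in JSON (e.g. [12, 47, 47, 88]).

Scan for sites:
  NpsX GGGGCTC/3: at [17, 55, 72, 88, 134, 216, 242, 250] ⇒ [20, 58, 75, 91, 137, 219, 245, 253]
  ZebVI TAATGAT/4: at [37, 48, 104, 154, 165, 180, 188, 197, 207] ⇒ [41, 52, 108, 158, 169, 184, 192, 201, 211]
  CdoIII TGGCAGG/1: at [145] ⇒ [146]
  SqiIX CGAGATG/0: at [6, 24, 64, 81, 112, 119, 126, 226, 259] ⇒ [6, 24, 64, 81, 112, 119, 126, 226, 259]

Pooled cuts: [6, 20, 24, 41, 52, 58, 64, 75, 81, 91, 108, 112, 119, 126, 137, 146, 158, 169, 184, 192, 201, 211, 219, 226, 245, 253, 259]

Fragments:
  [0,6): 6 bp
  [6,20): 14 bp
  [20,24): 4 bp
  [24,41): 17 bp
  [41,52): 11 bp
  [52,58): 6 bp
  [58,64): 6 bp
  [64,75): 11 bp
  [75,81): 6 bp
  [81,91): 10 bp
  [91,108): 17 bp
  [108,112): 4 bp
  [112,119): 7 bp
  [119,126): 7 bp
  [126,137): 11 bp
  [137,146): 9 bp
  [146,158): 12 bp
  [158,169): 11 bp
  [169,184): 15 bp
  [184,192): 8 bp
  [192,201): 9 bp
  [201,211): 10 bp
  [211,219): 8 bp
  [219,226): 7 bp
  [226,245): 19 bp
  [245,253): 8 bp
  [253,259): 6 bp
  [259,269): 10 bp

[4,4,6,6,6,6,6,7,7,7,8,8,8,9,9,10,10,10,11,11,11,11,12,14,15,17,17,19]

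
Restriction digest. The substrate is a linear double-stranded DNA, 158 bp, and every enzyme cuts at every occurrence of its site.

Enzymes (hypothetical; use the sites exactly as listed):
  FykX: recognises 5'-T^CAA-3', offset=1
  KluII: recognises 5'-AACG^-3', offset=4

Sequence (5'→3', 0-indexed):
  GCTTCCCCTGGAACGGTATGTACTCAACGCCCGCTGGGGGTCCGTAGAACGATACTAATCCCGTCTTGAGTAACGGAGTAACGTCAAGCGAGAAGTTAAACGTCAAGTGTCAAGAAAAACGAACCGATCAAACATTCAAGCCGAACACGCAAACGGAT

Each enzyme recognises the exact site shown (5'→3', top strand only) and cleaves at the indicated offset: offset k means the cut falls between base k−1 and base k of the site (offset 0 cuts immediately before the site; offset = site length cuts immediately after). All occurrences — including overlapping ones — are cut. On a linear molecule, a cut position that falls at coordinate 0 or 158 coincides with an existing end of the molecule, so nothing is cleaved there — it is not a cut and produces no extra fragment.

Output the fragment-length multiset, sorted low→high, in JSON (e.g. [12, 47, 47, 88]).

[1,1,3,5,7,7,8,8,9,11,15,18,19,22,24]

Per-enzyme occurrences:
  FykX TCAA/1: at [23, 83, 102, 109, 127, 135] ⇒ [24, 84, 103, 110, 128, 136]
  KluII AACG/4: at [11, 25, 47, 71, 79, 98, 117, 151] ⇒ [15, 29, 51, 75, 83, 102, 121, 155]

Pooled cuts: [15, 24, 29, 51, 75, 83, 84, 102, 103, 110, 121, 128, 136, 155]

Fragments:
  [0,15): 15 bp
  [15,24): 9 bp
  [24,29): 5 bp
  [29,51): 22 bp
  [51,75): 24 bp
  [75,83): 8 bp
  [83,84): 1 bp
  [84,102): 18 bp
  [102,103): 1 bp
  [103,110): 7 bp
  [110,121): 11 bp
  [121,128): 7 bp
  [128,136): 8 bp
  [136,155): 19 bp
  [155,158): 3 bp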